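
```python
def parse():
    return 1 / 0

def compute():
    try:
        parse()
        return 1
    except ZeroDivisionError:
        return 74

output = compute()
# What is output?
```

Step-by-step execution trace:
1. `compute()` calls `parse()`.
2. `parse()` evaluates `1 / 0`, which raises ZeroDivisionError; it propagates to the caller.
3. `return 1` is not reached.
4. `except ZeroDivisionError` in compute matches → returns 74.
5. output = 74.
Result: 74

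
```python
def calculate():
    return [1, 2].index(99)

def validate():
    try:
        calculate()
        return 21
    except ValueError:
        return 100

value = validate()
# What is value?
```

Step-by-step execution trace:
1. `validate()` calls `calculate()`.
2. `calculate()` evaluates `[1, 2].index(99)`, which raises ValueError; it propagates to the caller.
3. `return 21` is not reached.
4. `except ValueError` in validate matches → returns 100.
5. value = 100.
Result: 100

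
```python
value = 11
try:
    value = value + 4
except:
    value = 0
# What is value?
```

Step-by-step execution trace:
1. value starts at 11.
2. try: `value = value + 4` → value = 15. No exception raised.
3. `except` is skipped.
Result: 15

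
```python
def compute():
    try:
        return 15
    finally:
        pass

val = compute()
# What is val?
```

Step-by-step execution trace:
1. `compute()` enters try: `return 15` sets pending return value 15.
2. Before returning, `finally: pass` runs (no effect).
3. compute() returns 15 → val = 15.
Result: 15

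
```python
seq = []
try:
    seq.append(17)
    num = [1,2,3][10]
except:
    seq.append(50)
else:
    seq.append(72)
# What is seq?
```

Step-by-step execution trace:
1. try: `seq.append(17)` → seq = [17].
2. `num = [1,2,3][10]` raises IndexError.
3. bare `except` matches → `seq.append(50)` → seq = [17, 50].
4. `else` is skipped (an exception was raised).
Result: [17, 50]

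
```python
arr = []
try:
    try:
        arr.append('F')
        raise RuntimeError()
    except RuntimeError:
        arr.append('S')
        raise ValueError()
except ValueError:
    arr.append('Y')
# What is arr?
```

Step-by-step execution trace:
1. Inner try: `arr.append('F')` → arr = ['F'].
2. `raise RuntimeError()` raises RuntimeError.
3. Inner `except RuntimeError` matches → `arr.append('S')` → arr = ['F', 'S'].
4. `raise ValueError()` raises ValueError; propagates to outer try.
5. Outer `except ValueError` matches → `arr.append('Y')` → arr = ['F', 'S', 'Y'].
Result: ['F', 'S', 'Y']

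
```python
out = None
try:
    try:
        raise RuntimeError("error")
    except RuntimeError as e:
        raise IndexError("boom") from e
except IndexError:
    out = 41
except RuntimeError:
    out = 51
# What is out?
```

Step-by-step execution trace:
1. Inner try raises RuntimeError; inner `except RuntimeError as e` catches it.
2. `raise IndexError(...) from e` raises IndexError (RuntimeError is attached as __cause__, but only IndexError is active).
3. Outer `except IndexError` matches → out = 41.
4. `except RuntimeError` is not reached.
Result: 41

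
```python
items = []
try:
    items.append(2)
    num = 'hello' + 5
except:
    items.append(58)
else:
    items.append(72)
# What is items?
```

Step-by-step execution trace:
1. try: `items.append(2)` → items = [2].
2. `num = 'hello' + 5` raises TypeError.
3. bare `except` matches → `items.append(58)` → items = [2, 58].
4. `else` is skipped (an exception was raised).
Result: [2, 58]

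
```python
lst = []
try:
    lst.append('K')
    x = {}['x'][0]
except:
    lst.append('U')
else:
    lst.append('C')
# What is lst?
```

Step-by-step execution trace:
1. try: `lst.append('K')` → lst = ['K'].
2. `x = {}['x'][0]` raises KeyError.
3. bare `except` matches → `lst.append('U')` → lst = ['K', 'U'].
4. `else` is skipped (an exception was raised).
Result: ['K', 'U']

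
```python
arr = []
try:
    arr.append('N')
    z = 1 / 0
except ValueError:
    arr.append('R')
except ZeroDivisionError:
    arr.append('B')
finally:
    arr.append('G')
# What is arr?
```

Step-by-step execution trace:
1. try: `arr.append('N')` → arr = ['N'].
2. `z = 1 / 0` raises ZeroDivisionError.
3. `except ValueError` does not match ZeroDivisionError; skipped.
4. `except ZeroDivisionError` matches → `arr.append('B')` → arr = ['N', 'B'].
5. finally always runs: `arr.append('G')` → arr = ['N', 'B', 'G'].
Result: ['N', 'B', 'G']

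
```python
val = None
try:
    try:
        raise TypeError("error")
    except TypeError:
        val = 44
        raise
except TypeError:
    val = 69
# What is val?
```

Step-by-step execution trace:
1. Inner try: `raise TypeError("error")` raises TypeError.
2. Inner `except TypeError` matches → val = 44.
3. bare `raise` re-raises the same TypeError.
4. Outer `except TypeError` matches → val = 69.
Result: 69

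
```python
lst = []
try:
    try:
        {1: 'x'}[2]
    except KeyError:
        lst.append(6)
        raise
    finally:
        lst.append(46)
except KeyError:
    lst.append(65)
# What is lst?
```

Step-by-step execution trace:
1. Inner try: `{1: 'x'}[2]` raises KeyError.
2. Inner `except KeyError` matches → `lst.append(6)` → lst = [6].
3. bare `raise` re-raises KeyError.
4. Inner `finally` runs during unwinding: `lst.append(46)` → lst = [6, 46].
5. Outer `except KeyError` matches → `lst.append(65)` → lst = [6, 46, 65].
Result: [6, 46, 65]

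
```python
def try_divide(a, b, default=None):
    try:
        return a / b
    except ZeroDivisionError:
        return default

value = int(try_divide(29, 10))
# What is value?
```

Step-by-step execution trace:
1. `try_divide(29, 10)` enters try: `return 29 / 10` → returns 2.9. No exception raised.
2. `except ZeroDivisionError` is skipped.
3. `int(2.9)` → 2 → value = 2.
Result: 2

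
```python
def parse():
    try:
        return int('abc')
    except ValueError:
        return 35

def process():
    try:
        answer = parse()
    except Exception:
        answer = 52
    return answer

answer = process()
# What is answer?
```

Step-by-step execution trace:
1. `process()` calls `parse()`.
2. In parse: `int('abc')` raises ValueError; `except ValueError` catches it → returns 35.
3. In process: `answer = parse()` → answer = 35. No exception reaches process.
4. `except Exception` is skipped; process returns 35.
5. answer = 35.
Result: 35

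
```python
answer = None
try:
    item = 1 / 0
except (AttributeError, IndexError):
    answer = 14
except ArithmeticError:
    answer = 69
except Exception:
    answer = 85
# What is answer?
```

Step-by-step execution trace:
1. `item = 1 / 0` raises ZeroDivisionError.
2. `except (AttributeError, IndexError)` does not match ZeroDivisionError; skipped.
3. `except ArithmeticError` matches (ZeroDivisionError is a subclass of ArithmeticError) → answer = 69.
4. `except Exception` is not reached.
Result: 69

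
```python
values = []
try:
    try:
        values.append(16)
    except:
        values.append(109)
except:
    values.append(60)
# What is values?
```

Step-by-step execution trace:
1. Inner try: `values.append(16)` → values = [16]. No exception raised.
2. Inner `except` is skipped.
3. Inner try completes normally; outer `except` is skipped.
Result: [16]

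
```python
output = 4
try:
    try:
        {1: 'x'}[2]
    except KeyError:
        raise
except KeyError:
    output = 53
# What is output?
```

Step-by-step execution trace:
1. Inner try: `{1: 'x'}[2]` raises KeyError.
2. Inner `except KeyError` matches; bare `raise` re-raises the same KeyError.
3. Outer `except KeyError` matches → output = 53.
Result: 53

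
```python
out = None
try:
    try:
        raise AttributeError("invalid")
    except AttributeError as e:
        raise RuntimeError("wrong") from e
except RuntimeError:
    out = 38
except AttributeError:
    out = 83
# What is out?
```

Step-by-step execution trace:
1. Inner try raises AttributeError; inner `except AttributeError as e` catches it.
2. `raise RuntimeError(...) from e` raises RuntimeError (AttributeError is attached as __cause__, but only RuntimeError is active).
3. Outer `except RuntimeError` matches → out = 38.
4. `except AttributeError` is not reached.
Result: 38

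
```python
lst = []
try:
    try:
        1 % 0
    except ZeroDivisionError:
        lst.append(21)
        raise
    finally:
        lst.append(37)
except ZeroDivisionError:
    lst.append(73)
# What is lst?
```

Step-by-step execution trace:
1. Inner try: `1 % 0` raises ZeroDivisionError.
2. Inner `except ZeroDivisionError` matches → `lst.append(21)` → lst = [21].
3. bare `raise` re-raises ZeroDivisionError.
4. Inner `finally` runs during unwinding: `lst.append(37)` → lst = [21, 37].
5. Outer `except ZeroDivisionError` matches → `lst.append(73)` → lst = [21, 37, 73].
Result: [21, 37, 73]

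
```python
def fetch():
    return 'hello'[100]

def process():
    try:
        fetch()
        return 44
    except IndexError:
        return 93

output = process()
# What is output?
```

Step-by-step execution trace:
1. `process()` calls `fetch()`.
2. `fetch()` evaluates `'hello'[100]`, which raises IndexError; it propagates to the caller.
3. `return 44` is not reached.
4. `except IndexError` in process matches → returns 93.
5. output = 93.
Result: 93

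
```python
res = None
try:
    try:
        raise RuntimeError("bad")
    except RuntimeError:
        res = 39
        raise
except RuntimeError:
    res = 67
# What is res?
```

Step-by-step execution trace:
1. Inner try: `raise RuntimeError("bad")` raises RuntimeError.
2. Inner `except RuntimeError` matches → res = 39.
3. bare `raise` re-raises the same RuntimeError.
4. Outer `except RuntimeError` matches → res = 67.
Result: 67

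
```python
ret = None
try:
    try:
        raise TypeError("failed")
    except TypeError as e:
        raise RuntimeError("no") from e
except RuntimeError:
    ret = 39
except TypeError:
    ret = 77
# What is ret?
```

Step-by-step execution trace:
1. Inner try raises TypeError; inner `except TypeError as e` catches it.
2. `raise RuntimeError(...) from e` raises RuntimeError (TypeError is attached as __cause__, but only RuntimeError is active).
3. Outer `except RuntimeError` matches → ret = 39.
4. `except TypeError` is not reached.
Result: 39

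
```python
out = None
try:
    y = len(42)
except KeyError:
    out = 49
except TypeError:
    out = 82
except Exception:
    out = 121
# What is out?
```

Step-by-step execution trace:
1. `y = len(42)` raises TypeError.
2. `except KeyError` does not match TypeError; skipped.
3. `except TypeError` matches → out = 82.
4. Remaining except clauses are skipped.
Result: 82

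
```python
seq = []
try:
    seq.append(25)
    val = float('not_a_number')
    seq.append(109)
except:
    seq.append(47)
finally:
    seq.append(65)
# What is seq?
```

Step-by-step execution trace:
1. try: `seq.append(25)` → seq = [25].
2. `val = float('not_a_number')` raises ValueError; `seq.append(109)` is not reached.
3. bare `except` matches → `seq.append(47)` → seq = [25, 47].
4. finally always runs: `seq.append(65)` → seq = [25, 47, 65].
Result: [25, 47, 65]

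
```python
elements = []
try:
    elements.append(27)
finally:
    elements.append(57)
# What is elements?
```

Step-by-step execution trace:
1. try: `elements.append(27)` → elements = [27].
2. The try body completes without raising.
3. finally always runs: `elements.append(57)` → elements = [27, 57].
Result: [27, 57]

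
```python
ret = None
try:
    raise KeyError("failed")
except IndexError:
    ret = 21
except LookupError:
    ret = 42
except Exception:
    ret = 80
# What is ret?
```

Step-by-step execution trace:
1. `raise KeyError(...)` raises KeyError.
2. `except IndexError` does not match (KeyError is not a subclass of IndexError); skipped.
3. `except LookupError` matches (KeyError is a subclass of LookupError) → ret = 42.
4. `except Exception` is not reached.
Result: 42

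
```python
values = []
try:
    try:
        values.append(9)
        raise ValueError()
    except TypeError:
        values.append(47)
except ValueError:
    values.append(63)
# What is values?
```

Step-by-step execution trace:
1. Inner try: `values.append(9)` → values = [9].
2. `raise ValueError()` raises ValueError.
3. Inner `except TypeError` does not match ValueError; exception propagates to outer try.
4. Outer `except ValueError` matches → `values.append(63)` → values = [9, 63].
Result: [9, 63]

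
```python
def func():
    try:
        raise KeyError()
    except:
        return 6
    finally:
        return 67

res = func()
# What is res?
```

Step-by-step execution trace:
1. `func()` enters try: `raise KeyError()` raises KeyError.
2. bare `except` matches → `return 6` sets pending return value 6.
3. Before returning, `finally: return 67` runs and overrides the pending return.
4. func() returns 67 → res = 67.
Result: 67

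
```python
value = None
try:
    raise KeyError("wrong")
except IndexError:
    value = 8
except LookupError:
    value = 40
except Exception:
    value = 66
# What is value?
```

Step-by-step execution trace:
1. `raise KeyError(...)` raises KeyError.
2. `except IndexError` does not match (KeyError is not a subclass of IndexError); skipped.
3. `except LookupError` matches (KeyError is a subclass of LookupError) → value = 40.
4. `except Exception` is not reached.
Result: 40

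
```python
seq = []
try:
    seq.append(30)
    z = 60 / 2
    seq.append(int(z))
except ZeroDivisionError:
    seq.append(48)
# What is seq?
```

Step-by-step execution trace:
1. try: `seq.append(30)` → seq = [30].
2. `z = 60 / 2` → z = 30.0. No exception raised.
3. `seq.append(int(z))` → seq = [30, 30].
4. `except ZeroDivisionError` is skipped (no exception was raised).
Result: [30, 30]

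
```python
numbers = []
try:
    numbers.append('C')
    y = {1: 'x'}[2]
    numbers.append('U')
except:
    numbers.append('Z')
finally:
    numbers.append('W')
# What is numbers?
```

Step-by-step execution trace:
1. try: `numbers.append('C')` → numbers = ['C'].
2. `y = {1: 'x'}[2]` raises KeyError; `numbers.append('U')` is not reached.
3. bare `except` matches → `numbers.append('Z')` → numbers = ['C', 'Z'].
4. finally always runs: `numbers.append('W')` → numbers = ['C', 'Z', 'W'].
Result: ['C', 'Z', 'W']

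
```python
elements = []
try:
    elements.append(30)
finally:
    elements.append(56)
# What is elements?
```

Step-by-step execution trace:
1. try: `elements.append(30)` → elements = [30].
2. The try body completes without raising.
3. finally always runs: `elements.append(56)` → elements = [30, 56].
Result: [30, 56]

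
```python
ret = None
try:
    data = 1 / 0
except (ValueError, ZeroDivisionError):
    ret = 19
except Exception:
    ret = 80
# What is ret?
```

Step-by-step execution trace:
1. `data = 1 / 0` raises ZeroDivisionError.
2. `except (ValueError, ZeroDivisionError)` matches (ZeroDivisionError is in the tuple) → ret = 19.
3. `except Exception` is not reached.
Result: 19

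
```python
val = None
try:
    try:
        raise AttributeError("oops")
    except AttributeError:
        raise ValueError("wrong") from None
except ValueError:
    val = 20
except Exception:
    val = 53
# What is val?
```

Step-by-step execution trace:
1. Inner try raises AttributeError; inner `except AttributeError` catches it.
2. `raise ValueError(...) from None` raises ValueError (from None suppresses __context__, but the active exception is still ValueError).
3. Outer `except ValueError` matches → val = 20.
4. `except Exception` is not reached.
Result: 20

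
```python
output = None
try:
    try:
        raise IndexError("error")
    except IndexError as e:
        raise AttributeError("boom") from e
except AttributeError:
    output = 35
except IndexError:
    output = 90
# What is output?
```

Step-by-step execution trace:
1. Inner try raises IndexError; inner `except IndexError as e` catches it.
2. `raise AttributeError(...) from e` raises AttributeError (IndexError is attached as __cause__, but only AttributeError is active).
3. Outer `except AttributeError` matches → output = 35.
4. `except IndexError` is not reached.
Result: 35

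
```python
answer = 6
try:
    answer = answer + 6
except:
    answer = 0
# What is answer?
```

Step-by-step execution trace:
1. answer starts at 6.
2. try: `answer = answer + 6` → answer = 12. No exception raised.
3. `except` is skipped.
Result: 12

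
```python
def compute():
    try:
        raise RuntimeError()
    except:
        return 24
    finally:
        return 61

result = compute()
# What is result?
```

Step-by-step execution trace:
1. `compute()` enters try: `raise RuntimeError()` raises RuntimeError.
2. bare `except` matches → `return 24` sets pending return value 24.
3. Before returning, `finally: return 61` runs and overrides the pending return.
4. compute() returns 61 → result = 61.
Result: 61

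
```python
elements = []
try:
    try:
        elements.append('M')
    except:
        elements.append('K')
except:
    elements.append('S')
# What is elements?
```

Step-by-step execution trace:
1. Inner try: `elements.append('M')` → elements = ['M']. No exception raised.
2. Inner `except` is skipped.
3. Inner try completes normally; outer `except` is skipped.
Result: ['M']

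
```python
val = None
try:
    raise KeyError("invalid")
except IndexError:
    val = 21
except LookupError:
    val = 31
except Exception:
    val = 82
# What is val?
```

Step-by-step execution trace:
1. `raise KeyError(...)` raises KeyError.
2. `except IndexError` does not match (KeyError is not a subclass of IndexError); skipped.
3. `except LookupError` matches (KeyError is a subclass of LookupError) → val = 31.
4. `except Exception` is not reached.
Result: 31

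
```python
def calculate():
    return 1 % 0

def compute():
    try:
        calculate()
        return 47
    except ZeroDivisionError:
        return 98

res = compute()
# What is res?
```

Step-by-step execution trace:
1. `compute()` calls `calculate()`.
2. `calculate()` evaluates `1 % 0`, which raises ZeroDivisionError; it propagates to the caller.
3. `return 47` is not reached.
4. `except ZeroDivisionError` in compute matches → returns 98.
5. res = 98.
Result: 98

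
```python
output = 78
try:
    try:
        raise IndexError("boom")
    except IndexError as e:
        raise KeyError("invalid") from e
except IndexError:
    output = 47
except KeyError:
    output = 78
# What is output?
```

Step-by-step execution trace:
1. Inner try raises IndexError; inner `except IndexError as e` catches it.
2. `raise KeyError(...) from e` raises KeyError (IndexError is attached as __cause__, but only KeyError is active).
3. Outer `except IndexError` does not match KeyError; skipped.
4. Outer `except KeyError` matches → output = 78.
Result: 78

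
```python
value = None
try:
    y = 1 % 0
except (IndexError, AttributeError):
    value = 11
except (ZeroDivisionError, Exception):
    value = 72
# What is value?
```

Step-by-step execution trace:
1. `y = 1 % 0` raises ZeroDivisionError.
2. `except (IndexError, AttributeError)` does not match ZeroDivisionError; skipped.
3. `except (ZeroDivisionError, Exception)` matches (ZeroDivisionError is in the tuple) → value = 72.
Result: 72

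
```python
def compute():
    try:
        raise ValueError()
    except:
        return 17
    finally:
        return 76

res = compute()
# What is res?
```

Step-by-step execution trace:
1. `compute()` enters try: `raise ValueError()` raises ValueError.
2. bare `except` matches → `return 17` sets pending return value 17.
3. Before returning, `finally: return 76` runs and overrides the pending return.
4. compute() returns 76 → res = 76.
Result: 76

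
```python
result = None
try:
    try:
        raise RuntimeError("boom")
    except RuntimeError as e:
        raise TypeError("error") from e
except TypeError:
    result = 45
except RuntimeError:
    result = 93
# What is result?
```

Step-by-step execution trace:
1. Inner try raises RuntimeError; inner `except RuntimeError as e` catches it.
2. `raise TypeError(...) from e` raises TypeError (RuntimeError is attached as __cause__, but only TypeError is active).
3. Outer `except TypeError` matches → result = 45.
4. `except RuntimeError` is not reached.
Result: 45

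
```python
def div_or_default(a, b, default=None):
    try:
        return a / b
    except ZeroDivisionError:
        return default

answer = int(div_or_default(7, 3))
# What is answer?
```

Step-by-step execution trace:
1. `div_or_default(7, 3)` enters try: `return 7 / 3` → returns 2.3333333333333335. No exception raised.
2. `except ZeroDivisionError` is skipped.
3. `int(2.3333333333333335)` → 2 → answer = 2.
Result: 2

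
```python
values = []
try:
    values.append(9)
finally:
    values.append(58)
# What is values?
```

Step-by-step execution trace:
1. try: `values.append(9)` → values = [9].
2. The try body completes without raising.
3. finally always runs: `values.append(58)` → values = [9, 58].
Result: [9, 58]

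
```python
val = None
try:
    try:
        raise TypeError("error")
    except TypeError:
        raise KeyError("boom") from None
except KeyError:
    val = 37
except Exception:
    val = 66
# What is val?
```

Step-by-step execution trace:
1. Inner try raises TypeError; inner `except TypeError` catches it.
2. `raise KeyError(...) from None` raises KeyError (from None suppresses __context__, but the active exception is still KeyError).
3. Outer `except KeyError` matches → val = 37.
4. `except Exception` is not reached.
Result: 37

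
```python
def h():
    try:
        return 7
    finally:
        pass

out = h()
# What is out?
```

Step-by-step execution trace:
1. `h()` enters try: `return 7` sets pending return value 7.
2. Before returning, `finally: pass` runs (no effect).
3. h() returns 7 → out = 7.
Result: 7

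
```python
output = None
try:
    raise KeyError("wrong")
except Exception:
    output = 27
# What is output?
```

Step-by-step execution trace:
1. `raise KeyError(...)` raises KeyError.
2. `except Exception` matches (KeyError is a subclass of Exception) → output = 27.
Result: 27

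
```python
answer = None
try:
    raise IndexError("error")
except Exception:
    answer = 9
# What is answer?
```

Step-by-step execution trace:
1. `raise IndexError(...)` raises IndexError.
2. `except Exception` matches (IndexError is a subclass of Exception) → answer = 9.
Result: 9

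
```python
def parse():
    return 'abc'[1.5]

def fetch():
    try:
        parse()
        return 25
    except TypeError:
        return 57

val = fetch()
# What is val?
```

Step-by-step execution trace:
1. `fetch()` calls `parse()`.
2. `parse()` evaluates `'abc'[1.5]`, which raises TypeError; it propagates to the caller.
3. `return 25` is not reached.
4. `except TypeError` in fetch matches → returns 57.
5. val = 57.
Result: 57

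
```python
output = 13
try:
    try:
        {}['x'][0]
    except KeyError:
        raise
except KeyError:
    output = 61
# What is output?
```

Step-by-step execution trace:
1. Inner try: `{}['x'][0]` raises KeyError.
2. Inner `except KeyError` matches; bare `raise` re-raises the same KeyError.
3. Outer `except KeyError` matches → output = 61.
Result: 61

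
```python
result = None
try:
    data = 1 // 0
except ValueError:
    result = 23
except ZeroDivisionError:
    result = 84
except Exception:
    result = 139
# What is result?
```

Step-by-step execution trace:
1. `data = 1 // 0` raises ZeroDivisionError.
2. `except ValueError` does not match ZeroDivisionError; skipped.
3. `except ZeroDivisionError` matches → result = 84.
4. Remaining except clauses are skipped.
Result: 84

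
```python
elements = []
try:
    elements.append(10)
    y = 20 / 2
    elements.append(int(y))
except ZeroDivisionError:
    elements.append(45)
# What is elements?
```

Step-by-step execution trace:
1. try: `elements.append(10)` → elements = [10].
2. `y = 20 / 2` → y = 10.0. No exception raised.
3. `elements.append(int(y))` → elements = [10, 10].
4. `except ZeroDivisionError` is skipped (no exception was raised).
Result: [10, 10]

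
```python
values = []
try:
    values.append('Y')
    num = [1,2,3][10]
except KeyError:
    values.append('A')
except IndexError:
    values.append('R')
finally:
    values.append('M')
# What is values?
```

Step-by-step execution trace:
1. try: `values.append('Y')` → values = ['Y'].
2. `num = [1,2,3][10]` raises IndexError.
3. `except KeyError` does not match IndexError; skipped.
4. `except IndexError` matches → `values.append('R')` → values = ['Y', 'R'].
5. finally always runs: `values.append('M')` → values = ['Y', 'R', 'M'].
Result: ['Y', 'R', 'M']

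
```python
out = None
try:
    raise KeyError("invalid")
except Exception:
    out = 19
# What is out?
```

Step-by-step execution trace:
1. `raise KeyError(...)` raises KeyError.
2. `except Exception` matches (KeyError is a subclass of Exception) → out = 19.
Result: 19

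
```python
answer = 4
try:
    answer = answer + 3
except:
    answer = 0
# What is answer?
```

Step-by-step execution trace:
1. answer starts at 4.
2. try: `answer = answer + 3` → answer = 7. No exception raised.
3. `except` is skipped.
Result: 7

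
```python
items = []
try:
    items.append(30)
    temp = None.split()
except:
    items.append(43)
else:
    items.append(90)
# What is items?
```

Step-by-step execution trace:
1. try: `items.append(30)` → items = [30].
2. `temp = None.split()` raises AttributeError.
3. bare `except` matches → `items.append(43)` → items = [30, 43].
4. `else` is skipped (an exception was raised).
Result: [30, 43]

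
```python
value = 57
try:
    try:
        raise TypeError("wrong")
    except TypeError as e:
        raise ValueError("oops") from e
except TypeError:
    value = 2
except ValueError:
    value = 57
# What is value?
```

Step-by-step execution trace:
1. Inner try raises TypeError; inner `except TypeError as e` catches it.
2. `raise ValueError(...) from e` raises ValueError (TypeError is attached as __cause__, but only ValueError is active).
3. Outer `except TypeError` does not match ValueError; skipped.
4. Outer `except ValueError` matches → value = 57.
Result: 57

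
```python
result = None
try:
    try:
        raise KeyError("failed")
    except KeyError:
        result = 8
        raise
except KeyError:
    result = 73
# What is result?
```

Step-by-step execution trace:
1. Inner try: `raise KeyError("failed")` raises KeyError.
2. Inner `except KeyError` matches → result = 8.
3. bare `raise` re-raises the same KeyError.
4. Outer `except KeyError` matches → result = 73.
Result: 73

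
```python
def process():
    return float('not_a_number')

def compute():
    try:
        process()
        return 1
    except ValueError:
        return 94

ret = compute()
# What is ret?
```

Step-by-step execution trace:
1. `compute()` calls `process()`.
2. `process()` evaluates `float('not_a_number')`, which raises ValueError; it propagates to the caller.
3. `return 1` is not reached.
4. `except ValueError` in compute matches → returns 94.
5. ret = 94.
Result: 94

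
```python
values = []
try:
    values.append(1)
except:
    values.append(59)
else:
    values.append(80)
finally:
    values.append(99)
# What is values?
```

Step-by-step execution trace:
1. try: `values.append(1)` → values = [1]. No exception raised.
2. `except` is skipped.
3. `else` runs: `values.append(80)` → values = [1, 80].
4. `finally` always runs: `values.append(99)` → values = [1, 80, 99].
Result: [1, 80, 99]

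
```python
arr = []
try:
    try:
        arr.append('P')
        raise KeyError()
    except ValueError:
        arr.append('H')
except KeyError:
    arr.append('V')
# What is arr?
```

Step-by-step execution trace:
1. Inner try: `arr.append('P')` → arr = ['P'].
2. `raise KeyError()` raises KeyError.
3. Inner `except ValueError` does not match KeyError; exception propagates to outer try.
4. Outer `except KeyError` matches → `arr.append('V')` → arr = ['P', 'V'].
Result: ['P', 'V']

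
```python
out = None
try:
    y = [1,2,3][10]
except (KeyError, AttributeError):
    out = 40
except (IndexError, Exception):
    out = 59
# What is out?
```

Step-by-step execution trace:
1. `y = [1,2,3][10]` raises IndexError.
2. `except (KeyError, AttributeError)` does not match IndexError; skipped.
3. `except (IndexError, Exception)` matches (IndexError is in the tuple) → out = 59.
Result: 59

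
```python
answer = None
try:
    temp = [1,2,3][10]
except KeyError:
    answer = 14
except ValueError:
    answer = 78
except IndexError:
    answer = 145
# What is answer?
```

Step-by-step execution trace:
1. `temp = [1,2,3][10]` raises IndexError.
2. `except KeyError` does not match IndexError; skipped.
3. `except ValueError` does not match IndexError; skipped.
4. `except IndexError` matches → answer = 145.
Result: 145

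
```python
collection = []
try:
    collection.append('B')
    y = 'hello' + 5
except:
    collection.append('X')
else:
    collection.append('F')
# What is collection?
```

Step-by-step execution trace:
1. try: `collection.append('B')` → collection = ['B'].
2. `y = 'hello' + 5` raises TypeError.
3. bare `except` matches → `collection.append('X')` → collection = ['B', 'X'].
4. `else` is skipped (an exception was raised).
Result: ['B', 'X']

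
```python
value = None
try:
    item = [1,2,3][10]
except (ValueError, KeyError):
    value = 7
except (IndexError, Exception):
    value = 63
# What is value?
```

Step-by-step execution trace:
1. `item = [1,2,3][10]` raises IndexError.
2. `except (ValueError, KeyError)` does not match IndexError; skipped.
3. `except (IndexError, Exception)` matches (IndexError is in the tuple) → value = 63.
Result: 63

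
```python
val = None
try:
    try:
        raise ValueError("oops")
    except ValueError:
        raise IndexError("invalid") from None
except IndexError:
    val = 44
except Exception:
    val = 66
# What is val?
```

Step-by-step execution trace:
1. Inner try raises ValueError; inner `except ValueError` catches it.
2. `raise IndexError(...) from None` raises IndexError (from None suppresses __context__, but the active exception is still IndexError).
3. Outer `except IndexError` matches → val = 44.
4. `except Exception` is not reached.
Result: 44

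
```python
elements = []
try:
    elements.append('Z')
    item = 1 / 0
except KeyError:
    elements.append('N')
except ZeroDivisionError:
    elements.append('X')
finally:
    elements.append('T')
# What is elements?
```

Step-by-step execution trace:
1. try: `elements.append('Z')` → elements = ['Z'].
2. `item = 1 / 0` raises ZeroDivisionError.
3. `except KeyError` does not match ZeroDivisionError; skipped.
4. `except ZeroDivisionError` matches → `elements.append('X')` → elements = ['Z', 'X'].
5. finally always runs: `elements.append('T')` → elements = ['Z', 'X', 'T'].
Result: ['Z', 'X', 'T']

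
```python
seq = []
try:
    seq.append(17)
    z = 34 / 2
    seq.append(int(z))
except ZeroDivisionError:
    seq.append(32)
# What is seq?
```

Step-by-step execution trace:
1. try: `seq.append(17)` → seq = [17].
2. `z = 34 / 2` → z = 17.0. No exception raised.
3. `seq.append(int(z))` → seq = [17, 17].
4. `except ZeroDivisionError` is skipped (no exception was raised).
Result: [17, 17]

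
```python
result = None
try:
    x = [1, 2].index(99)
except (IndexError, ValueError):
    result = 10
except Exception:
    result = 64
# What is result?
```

Step-by-step execution trace:
1. `x = [1, 2].index(99)` raises ValueError.
2. `except (IndexError, ValueError)` matches (ValueError is in the tuple) → result = 10.
3. `except Exception` is not reached.
Result: 10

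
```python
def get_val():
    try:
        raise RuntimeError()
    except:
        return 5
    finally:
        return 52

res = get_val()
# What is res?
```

Step-by-step execution trace:
1. `get_val()` enters try: `raise RuntimeError()` raises RuntimeError.
2. bare `except` matches → `return 5` sets pending return value 5.
3. Before returning, `finally: return 52` runs and overrides the pending return.
4. get_val() returns 52 → res = 52.
Result: 52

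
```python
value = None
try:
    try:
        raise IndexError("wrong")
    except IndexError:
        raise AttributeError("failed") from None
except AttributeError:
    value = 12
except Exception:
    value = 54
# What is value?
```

Step-by-step execution trace:
1. Inner try raises IndexError; inner `except IndexError` catches it.
2. `raise AttributeError(...) from None` raises AttributeError (from None suppresses __context__, but the active exception is still AttributeError).
3. Outer `except AttributeError` matches → value = 12.
4. `except Exception` is not reached.
Result: 12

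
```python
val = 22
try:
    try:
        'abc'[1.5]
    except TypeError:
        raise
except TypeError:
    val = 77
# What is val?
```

Step-by-step execution trace:
1. Inner try: `'abc'[1.5]` raises TypeError.
2. Inner `except TypeError` matches; bare `raise` re-raises the same TypeError.
3. Outer `except TypeError` matches → val = 77.
Result: 77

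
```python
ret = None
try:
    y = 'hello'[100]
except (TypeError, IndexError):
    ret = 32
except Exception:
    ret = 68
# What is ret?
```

Step-by-step execution trace:
1. `y = 'hello'[100]` raises IndexError.
2. `except (TypeError, IndexError)` matches (IndexError is in the tuple) → ret = 32.
3. `except Exception` is not reached.
Result: 32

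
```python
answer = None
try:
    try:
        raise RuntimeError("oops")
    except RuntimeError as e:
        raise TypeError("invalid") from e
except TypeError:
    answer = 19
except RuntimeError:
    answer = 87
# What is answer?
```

Step-by-step execution trace:
1. Inner try raises RuntimeError; inner `except RuntimeError as e` catches it.
2. `raise TypeError(...) from e` raises TypeError (RuntimeError is attached as __cause__, but only TypeError is active).
3. Outer `except TypeError` matches → answer = 19.
4. `except RuntimeError` is not reached.
Result: 19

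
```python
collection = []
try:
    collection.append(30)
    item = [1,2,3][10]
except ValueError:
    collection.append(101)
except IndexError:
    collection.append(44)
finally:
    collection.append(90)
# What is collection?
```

Step-by-step execution trace:
1. try: `collection.append(30)` → collection = [30].
2. `item = [1,2,3][10]` raises IndexError.
3. `except ValueError` does not match IndexError; skipped.
4. `except IndexError` matches → `collection.append(44)` → collection = [30, 44].
5. finally always runs: `collection.append(90)` → collection = [30, 44, 90].
Result: [30, 44, 90]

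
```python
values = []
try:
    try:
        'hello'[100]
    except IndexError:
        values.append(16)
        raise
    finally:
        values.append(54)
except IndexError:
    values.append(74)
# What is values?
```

Step-by-step execution trace:
1. Inner try: `'hello'[100]` raises IndexError.
2. Inner `except IndexError` matches → `values.append(16)` → values = [16].
3. bare `raise` re-raises IndexError.
4. Inner `finally` runs during unwinding: `values.append(54)` → values = [16, 54].
5. Outer `except IndexError` matches → `values.append(74)` → values = [16, 54, 74].
Result: [16, 54, 74]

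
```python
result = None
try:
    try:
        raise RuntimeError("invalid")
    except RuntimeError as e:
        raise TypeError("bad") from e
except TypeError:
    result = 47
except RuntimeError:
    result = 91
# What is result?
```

Step-by-step execution trace:
1. Inner try raises RuntimeError; inner `except RuntimeError as e` catches it.
2. `raise TypeError(...) from e` raises TypeError (RuntimeError is attached as __cause__, but only TypeError is active).
3. Outer `except TypeError` matches → result = 47.
4. `except RuntimeError` is not reached.
Result: 47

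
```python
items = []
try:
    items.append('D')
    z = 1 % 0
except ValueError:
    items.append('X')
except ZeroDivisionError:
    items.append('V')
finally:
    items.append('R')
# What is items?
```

Step-by-step execution trace:
1. try: `items.append('D')` → items = ['D'].
2. `z = 1 % 0` raises ZeroDivisionError.
3. `except ValueError` does not match ZeroDivisionError; skipped.
4. `except ZeroDivisionError` matches → `items.append('V')` → items = ['D', 'V'].
5. finally always runs: `items.append('R')` → items = ['D', 'V', 'R'].
Result: ['D', 'V', 'R']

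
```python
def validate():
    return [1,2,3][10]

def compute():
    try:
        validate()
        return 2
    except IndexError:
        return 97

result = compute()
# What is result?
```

Step-by-step execution trace:
1. `compute()` calls `validate()`.
2. `validate()` evaluates `[1,2,3][10]`, which raises IndexError; it propagates to the caller.
3. `return 2` is not reached.
4. `except IndexError` in compute matches → returns 97.
5. result = 97.
Result: 97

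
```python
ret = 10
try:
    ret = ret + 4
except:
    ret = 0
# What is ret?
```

Step-by-step execution trace:
1. ret starts at 10.
2. try: `ret = ret + 4` → ret = 14. No exception raised.
3. `except` is skipped.
Result: 14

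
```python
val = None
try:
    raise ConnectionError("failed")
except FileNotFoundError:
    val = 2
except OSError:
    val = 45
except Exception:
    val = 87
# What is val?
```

Step-by-step execution trace:
1. `raise ConnectionError(...)` raises ConnectionError.
2. `except FileNotFoundError` does not match (ConnectionError is not a subclass of FileNotFoundError); skipped.
3. `except OSError` matches (ConnectionError is a subclass of OSError) → val = 45.
4. `except Exception` is not reached.
Result: 45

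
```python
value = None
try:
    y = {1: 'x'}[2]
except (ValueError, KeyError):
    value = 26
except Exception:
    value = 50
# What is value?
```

Step-by-step execution trace:
1. `y = {1: 'x'}[2]` raises KeyError.
2. `except (ValueError, KeyError)` matches (KeyError is in the tuple) → value = 26.
3. `except Exception` is not reached.
Result: 26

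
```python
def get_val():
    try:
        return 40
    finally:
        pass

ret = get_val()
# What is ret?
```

Step-by-step execution trace:
1. `get_val()` enters try: `return 40` sets pending return value 40.
2. Before returning, `finally: pass` runs (no effect).
3. get_val() returns 40 → ret = 40.
Result: 40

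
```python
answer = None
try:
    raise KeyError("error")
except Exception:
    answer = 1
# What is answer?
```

Step-by-step execution trace:
1. `raise KeyError(...)` raises KeyError.
2. `except Exception` matches (KeyError is a subclass of Exception) → answer = 1.
Result: 1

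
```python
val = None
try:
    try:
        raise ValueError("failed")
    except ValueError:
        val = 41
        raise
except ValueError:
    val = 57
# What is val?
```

Step-by-step execution trace:
1. Inner try: `raise ValueError("failed")` raises ValueError.
2. Inner `except ValueError` matches → val = 41.
3. bare `raise` re-raises the same ValueError.
4. Outer `except ValueError` matches → val = 57.
Result: 57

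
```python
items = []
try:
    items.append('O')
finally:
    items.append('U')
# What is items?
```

Step-by-step execution trace:
1. try: `items.append('O')` → items = ['O'].
2. The try body completes without raising.
3. finally always runs: `items.append('U')` → items = ['O', 'U'].
Result: ['O', 'U']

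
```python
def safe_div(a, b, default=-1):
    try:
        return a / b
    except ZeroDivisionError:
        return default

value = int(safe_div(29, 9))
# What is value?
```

Step-by-step execution trace:
1. `safe_div(29, 9)` enters try: `return 29 / 9` → returns 3.2222222222222223. No exception raised.
2. `except ZeroDivisionError` is skipped.
3. `int(3.2222222222222223)` → 3 → value = 3.
Result: 3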